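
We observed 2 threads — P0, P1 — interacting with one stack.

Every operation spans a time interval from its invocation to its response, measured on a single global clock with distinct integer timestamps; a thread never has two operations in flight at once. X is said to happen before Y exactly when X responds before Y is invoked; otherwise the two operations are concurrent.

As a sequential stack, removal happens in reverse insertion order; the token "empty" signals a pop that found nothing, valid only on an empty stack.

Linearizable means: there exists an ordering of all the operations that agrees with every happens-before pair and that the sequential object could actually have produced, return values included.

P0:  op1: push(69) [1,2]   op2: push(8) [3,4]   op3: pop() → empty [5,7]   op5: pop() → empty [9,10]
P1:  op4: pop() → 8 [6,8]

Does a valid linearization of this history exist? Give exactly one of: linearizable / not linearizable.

prefix check: 1..6 passes, 1..7 fails once op3's time-7 response joins
a single order respects real time; the 3 completed stack operations fail replay along it
including or dropping the 1 pending operation (op4) in any combination fails
e.g. op1, op2, op3 (pending dropped): illegal at step 3, since op3 pop() → empty cannot apply there

not linearizable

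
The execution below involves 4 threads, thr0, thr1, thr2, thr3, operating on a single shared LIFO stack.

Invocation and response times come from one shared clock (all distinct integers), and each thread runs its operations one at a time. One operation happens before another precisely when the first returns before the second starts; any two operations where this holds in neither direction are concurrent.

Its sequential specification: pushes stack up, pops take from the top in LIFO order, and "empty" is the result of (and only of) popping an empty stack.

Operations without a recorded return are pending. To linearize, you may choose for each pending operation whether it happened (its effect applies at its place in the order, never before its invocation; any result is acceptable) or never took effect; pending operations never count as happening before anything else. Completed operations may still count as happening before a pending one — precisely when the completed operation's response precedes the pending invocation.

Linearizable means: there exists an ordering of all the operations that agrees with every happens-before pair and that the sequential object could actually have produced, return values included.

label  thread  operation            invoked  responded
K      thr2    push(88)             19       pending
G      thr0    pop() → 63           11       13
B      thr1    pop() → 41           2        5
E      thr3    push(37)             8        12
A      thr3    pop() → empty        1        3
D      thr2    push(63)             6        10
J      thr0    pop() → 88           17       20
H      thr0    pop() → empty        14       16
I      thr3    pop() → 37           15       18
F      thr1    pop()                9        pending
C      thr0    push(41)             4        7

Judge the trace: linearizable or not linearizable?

witness order: A, C, B, D, G, E, I, F, H, K, J
after step 1 (A pop() → empty): stack <>
after step 2 (C push(41)): stack <41>
after step 3 (B pop() → 41): stack <>
after step 4 (D push(63)): stack <63>
after step 5 (G pop() → 63): stack <>
after step 6 (E push(37)): stack <37>
after step 7 (I pop() → 37): stack <>
after step 8 (F pop() (pending, included)): stack <>
after step 9 (H pop() → empty): stack <>
after step 10 (K push(88) (pending, included)): stack <88>
after step 11 (J pop() → 88): stack <>

linearizable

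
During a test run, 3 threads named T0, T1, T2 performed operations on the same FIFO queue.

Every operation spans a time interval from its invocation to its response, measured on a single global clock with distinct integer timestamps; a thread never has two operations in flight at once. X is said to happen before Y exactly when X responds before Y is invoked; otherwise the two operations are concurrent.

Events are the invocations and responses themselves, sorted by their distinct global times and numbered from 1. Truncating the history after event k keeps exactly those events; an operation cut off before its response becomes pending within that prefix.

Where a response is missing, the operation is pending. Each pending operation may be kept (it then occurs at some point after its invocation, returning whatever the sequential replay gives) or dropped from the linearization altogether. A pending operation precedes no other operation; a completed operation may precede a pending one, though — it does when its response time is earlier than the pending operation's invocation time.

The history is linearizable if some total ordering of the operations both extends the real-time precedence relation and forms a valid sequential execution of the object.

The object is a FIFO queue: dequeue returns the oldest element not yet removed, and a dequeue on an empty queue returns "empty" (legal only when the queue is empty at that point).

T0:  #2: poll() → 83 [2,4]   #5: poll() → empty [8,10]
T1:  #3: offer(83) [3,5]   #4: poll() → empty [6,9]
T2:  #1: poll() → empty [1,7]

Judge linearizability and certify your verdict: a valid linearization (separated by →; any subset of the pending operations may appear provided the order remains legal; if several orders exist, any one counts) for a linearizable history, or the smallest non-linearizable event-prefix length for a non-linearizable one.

linearizable — witness: #1 → #3 → #2 → #4 → #5

after step 1 (#1 poll() → empty): queue <>
after step 2 (#3 offer(83)): queue <83>
after step 3 (#2 poll() → 83): queue <>
after step 4 (#4 poll() → empty): queue <>
after step 5 (#5 poll() → empty): queue <>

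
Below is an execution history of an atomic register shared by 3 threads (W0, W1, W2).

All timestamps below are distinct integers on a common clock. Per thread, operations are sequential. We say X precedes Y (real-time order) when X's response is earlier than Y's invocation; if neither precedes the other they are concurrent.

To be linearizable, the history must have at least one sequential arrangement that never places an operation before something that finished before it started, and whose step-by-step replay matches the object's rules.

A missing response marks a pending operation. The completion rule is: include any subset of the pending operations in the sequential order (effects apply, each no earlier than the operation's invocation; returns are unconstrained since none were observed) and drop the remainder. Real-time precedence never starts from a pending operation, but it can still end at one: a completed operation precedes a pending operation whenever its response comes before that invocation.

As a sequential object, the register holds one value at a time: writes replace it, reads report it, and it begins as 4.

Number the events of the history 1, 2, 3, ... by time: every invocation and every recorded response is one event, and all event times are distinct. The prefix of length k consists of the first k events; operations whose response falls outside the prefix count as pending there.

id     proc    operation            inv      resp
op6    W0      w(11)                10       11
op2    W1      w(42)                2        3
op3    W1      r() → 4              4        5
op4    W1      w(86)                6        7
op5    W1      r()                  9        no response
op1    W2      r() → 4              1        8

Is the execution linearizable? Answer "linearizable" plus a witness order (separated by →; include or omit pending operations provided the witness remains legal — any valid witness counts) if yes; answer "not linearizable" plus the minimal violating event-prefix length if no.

not linearizable — minimal violating prefix: 5 events

cut after 4 events: linearizable; cut after 5 events (op3 responds, time 5): not linearizable
exactly one order of the 2 completed ops respects real time; the atomic register replay fails
completion choices over the 1 pending operation (op1) were checked; none helps
one such order, op2, op3 (pending dropped), breaks at step 2 where op3 r() → 4 is illegal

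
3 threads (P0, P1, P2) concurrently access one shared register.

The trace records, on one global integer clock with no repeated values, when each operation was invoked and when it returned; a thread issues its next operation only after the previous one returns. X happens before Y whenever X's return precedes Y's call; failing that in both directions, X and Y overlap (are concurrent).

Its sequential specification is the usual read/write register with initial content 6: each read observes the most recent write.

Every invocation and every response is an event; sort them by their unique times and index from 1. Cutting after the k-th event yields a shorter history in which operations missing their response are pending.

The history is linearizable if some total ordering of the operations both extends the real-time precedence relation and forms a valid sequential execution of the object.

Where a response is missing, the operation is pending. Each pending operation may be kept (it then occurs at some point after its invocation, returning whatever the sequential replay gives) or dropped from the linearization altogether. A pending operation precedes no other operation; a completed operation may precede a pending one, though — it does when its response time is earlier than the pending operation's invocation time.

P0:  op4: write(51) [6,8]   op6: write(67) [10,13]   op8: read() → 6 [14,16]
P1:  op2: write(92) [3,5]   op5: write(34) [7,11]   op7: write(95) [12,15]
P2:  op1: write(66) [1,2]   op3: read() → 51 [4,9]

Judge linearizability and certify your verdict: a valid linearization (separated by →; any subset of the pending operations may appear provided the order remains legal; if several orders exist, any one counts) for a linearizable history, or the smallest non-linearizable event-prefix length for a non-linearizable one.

not linearizable — minimal violating prefix: 16 events

already the first 16 events (up to op8's response at time 16) admit no linearization; the first 15 still do
no legal order exists: 30 real-time-consistent candidates over 8 completed register operations, all rejected
sample order op1, op2, op3, op4, op5, op6, op7, op8 stalls at step 3 — op3 read() → 51 has no legal effect
sample order op1, op2, op3, op4, op5, op6, op8, op7 stalls at step 3 — op3 read() → 51 has no legal effect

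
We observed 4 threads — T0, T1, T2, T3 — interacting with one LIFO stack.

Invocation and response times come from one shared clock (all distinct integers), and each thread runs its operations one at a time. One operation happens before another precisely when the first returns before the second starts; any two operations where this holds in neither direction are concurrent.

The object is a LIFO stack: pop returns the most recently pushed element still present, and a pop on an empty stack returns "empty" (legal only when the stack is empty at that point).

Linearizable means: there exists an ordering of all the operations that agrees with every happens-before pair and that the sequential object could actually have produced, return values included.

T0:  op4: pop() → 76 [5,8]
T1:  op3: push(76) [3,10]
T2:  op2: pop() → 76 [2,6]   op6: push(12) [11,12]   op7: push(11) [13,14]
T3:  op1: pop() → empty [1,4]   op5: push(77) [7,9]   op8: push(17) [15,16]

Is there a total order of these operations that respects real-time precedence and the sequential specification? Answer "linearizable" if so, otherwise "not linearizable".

events 1..7 are fine; event 8 — the response of op4 at time 8 — makes the prefix non-linearizable
real-time-consistent orders of the 3 completed operations: 3 — all fail the LIFO stack replay
no completion choice of the 2 pending operations (op3, op5) rescues it — every subset was tried
take op1, op2, op4 (pending dropped): step 2 already fails, because op2 pop() → 76 cannot occur there
take op1, op4, op2 (pending dropped): step 2 already fails, because op4 pop() → 76 cannot occur there

not linearizable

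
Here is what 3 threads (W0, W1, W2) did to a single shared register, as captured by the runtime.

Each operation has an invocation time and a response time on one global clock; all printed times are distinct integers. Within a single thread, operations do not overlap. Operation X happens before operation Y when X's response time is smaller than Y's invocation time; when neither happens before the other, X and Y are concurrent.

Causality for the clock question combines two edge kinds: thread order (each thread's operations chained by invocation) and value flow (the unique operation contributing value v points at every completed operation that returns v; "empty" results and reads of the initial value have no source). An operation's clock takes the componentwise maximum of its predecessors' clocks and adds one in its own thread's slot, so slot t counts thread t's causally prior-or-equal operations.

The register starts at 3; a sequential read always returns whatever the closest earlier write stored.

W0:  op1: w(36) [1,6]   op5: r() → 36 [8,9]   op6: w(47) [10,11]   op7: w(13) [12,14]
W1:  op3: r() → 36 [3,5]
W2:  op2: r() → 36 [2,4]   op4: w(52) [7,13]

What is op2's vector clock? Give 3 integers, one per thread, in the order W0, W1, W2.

invoked at 1, op1 has no predecessors; its own W0 bump gives (1, 0, 0)
VC(op2, invoked at 2): max of VC(op1)=(1, 0, 0), then +1 on thread W2 → (1, 0, 1)
VC(op3, invoked at 3): max of VC(op1)=(1, 0, 0), then +1 on thread W1 → (1, 1, 0)
VC(op5, invoked at 8): max of VC(op1)=(1, 0, 0), then +1 on thread W0 → (2, 0, 0)
VC(op4, invoked at 7): max of VC(op2)=(1, 0, 1), then +1 on thread W2 → (1, 0, 2)
VC(op6, invoked at 10): max of VC(op5)=(2, 0, 0), then +1 on thread W0 → (3, 0, 0)
VC(op7, invoked at 12): max of VC(op6)=(3, 0, 0), then +1 on thread W0 → (4, 0, 0)
target: VC(op2) = (1, 0, 1)

(1, 0, 1)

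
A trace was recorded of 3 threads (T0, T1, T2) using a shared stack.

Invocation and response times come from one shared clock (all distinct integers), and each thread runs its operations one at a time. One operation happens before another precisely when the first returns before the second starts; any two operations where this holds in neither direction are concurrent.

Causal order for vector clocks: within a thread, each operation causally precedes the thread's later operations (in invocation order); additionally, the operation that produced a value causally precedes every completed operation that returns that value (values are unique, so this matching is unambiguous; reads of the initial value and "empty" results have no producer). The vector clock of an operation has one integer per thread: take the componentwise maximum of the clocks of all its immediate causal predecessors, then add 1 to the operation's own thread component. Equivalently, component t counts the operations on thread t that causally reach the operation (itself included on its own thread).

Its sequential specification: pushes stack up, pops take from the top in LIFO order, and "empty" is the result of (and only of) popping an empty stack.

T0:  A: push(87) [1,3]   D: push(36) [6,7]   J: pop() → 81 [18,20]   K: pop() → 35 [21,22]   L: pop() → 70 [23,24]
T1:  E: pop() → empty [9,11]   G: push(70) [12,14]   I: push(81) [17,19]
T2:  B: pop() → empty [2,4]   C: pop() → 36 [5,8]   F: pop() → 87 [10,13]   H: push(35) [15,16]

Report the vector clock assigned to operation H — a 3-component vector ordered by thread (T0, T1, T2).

root op B, invoked 2: fresh clock plus T2's own tick → (0, 0, 1)
root op E, invoked 9: fresh clock plus T1's own tick → (0, 1, 0)
root op A, invoked 1: fresh clock plus T0's own tick → (1, 0, 0)
G (invocation 12): componentwise max over VC(E)=(0, 1, 0), +1 at T1, giving (0, 2, 0)
D (invocation 6): componentwise max over VC(A)=(1, 0, 0), +1 at T0, giving (2, 0, 0)
I (invocation 17): componentwise max over VC(G)=(0, 2, 0), +1 at T1, giving (0, 3, 0)
C (invocation 5): componentwise max over VC(B)=(0, 0, 1), VC(D)=(2, 0, 0), +1 at T2, giving (2, 0, 2)
F (invocation 10): componentwise max over VC(A)=(1, 0, 0), VC(C)=(2, 0, 2), +1 at T2, giving (2, 0, 3)
H (invocation 15): componentwise max over VC(F)=(2, 0, 3), +1 at T2, giving (2, 0, 4)
J (invocation 18): componentwise max over VC(D)=(2, 0, 0), VC(I)=(0, 3, 0), +1 at T0, giving (3, 3, 0)
K (invocation 21): componentwise max over VC(H)=(2, 0, 4), VC(J)=(3, 3, 0), +1 at T0, giving (4, 3, 4)
L (invocation 23): componentwise max over VC(G)=(0, 2, 0), VC(K)=(4, 3, 4), +1 at T0, giving (5, 3, 4)
target: VC(H) = (2, 0, 4)

(2, 0, 4)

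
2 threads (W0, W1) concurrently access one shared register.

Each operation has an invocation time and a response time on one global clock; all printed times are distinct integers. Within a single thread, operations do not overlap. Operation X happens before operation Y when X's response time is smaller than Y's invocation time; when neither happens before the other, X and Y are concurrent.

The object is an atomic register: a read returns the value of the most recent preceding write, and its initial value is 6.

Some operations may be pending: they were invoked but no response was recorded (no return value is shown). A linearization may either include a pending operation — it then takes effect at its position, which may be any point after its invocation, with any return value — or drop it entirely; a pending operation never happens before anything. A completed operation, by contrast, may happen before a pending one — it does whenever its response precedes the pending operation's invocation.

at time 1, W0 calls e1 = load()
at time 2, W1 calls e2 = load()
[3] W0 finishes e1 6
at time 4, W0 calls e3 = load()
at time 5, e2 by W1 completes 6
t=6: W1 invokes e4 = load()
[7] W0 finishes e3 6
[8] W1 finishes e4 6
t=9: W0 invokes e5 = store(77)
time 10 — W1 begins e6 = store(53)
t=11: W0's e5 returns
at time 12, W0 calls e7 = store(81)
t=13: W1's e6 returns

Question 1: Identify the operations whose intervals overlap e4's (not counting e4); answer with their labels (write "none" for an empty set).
overlap test against e4 [6,8]: concurrent iff the interval meets 6..8
e1 [1,3]: before
e2 [2,5]: before
e3 [4,7]: concurrent
e5 [9,11]: after
e6 [10,13]: after
e7 [12,…): after

e3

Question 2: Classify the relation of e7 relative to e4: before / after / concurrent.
e7 spans [12,…), e4 spans [6,8]
resp(e4)=8 < inv(e7)=12

after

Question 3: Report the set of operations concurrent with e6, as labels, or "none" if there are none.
e6 spans [10,13]; an op avoiding the whole window 10..13 is ordered, any other is concurrent
e1 [1,3]: before
e2 [2,5]: before
e3 [4,7]: before
e4 [6,8]: before
e5 [9,11]: concurrent
e7 [12,…): concurrent

e5, e7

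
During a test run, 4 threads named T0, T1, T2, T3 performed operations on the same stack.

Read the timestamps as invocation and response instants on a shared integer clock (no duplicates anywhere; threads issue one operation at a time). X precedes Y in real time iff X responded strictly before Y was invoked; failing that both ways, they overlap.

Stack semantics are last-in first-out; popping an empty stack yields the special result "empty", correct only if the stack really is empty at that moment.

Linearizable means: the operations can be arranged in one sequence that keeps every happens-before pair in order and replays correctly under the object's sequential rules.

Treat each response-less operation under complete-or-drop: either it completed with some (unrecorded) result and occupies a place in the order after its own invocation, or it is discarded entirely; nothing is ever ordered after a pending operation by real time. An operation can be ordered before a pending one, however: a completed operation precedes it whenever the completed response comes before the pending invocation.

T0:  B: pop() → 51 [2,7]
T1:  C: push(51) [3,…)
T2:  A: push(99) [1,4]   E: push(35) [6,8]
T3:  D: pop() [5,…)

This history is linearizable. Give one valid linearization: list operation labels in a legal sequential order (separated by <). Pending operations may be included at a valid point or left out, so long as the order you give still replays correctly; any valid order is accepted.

A < C < B < D < E

after step 1 (A push(99)): stack <99>
after step 2 (C push(51) (pending, included)): stack <99,51>
after step 3 (B pop() → 51): stack <99>
after step 4 (D pop() (pending, included)): stack <>
after step 5 (E push(35)): stack <35>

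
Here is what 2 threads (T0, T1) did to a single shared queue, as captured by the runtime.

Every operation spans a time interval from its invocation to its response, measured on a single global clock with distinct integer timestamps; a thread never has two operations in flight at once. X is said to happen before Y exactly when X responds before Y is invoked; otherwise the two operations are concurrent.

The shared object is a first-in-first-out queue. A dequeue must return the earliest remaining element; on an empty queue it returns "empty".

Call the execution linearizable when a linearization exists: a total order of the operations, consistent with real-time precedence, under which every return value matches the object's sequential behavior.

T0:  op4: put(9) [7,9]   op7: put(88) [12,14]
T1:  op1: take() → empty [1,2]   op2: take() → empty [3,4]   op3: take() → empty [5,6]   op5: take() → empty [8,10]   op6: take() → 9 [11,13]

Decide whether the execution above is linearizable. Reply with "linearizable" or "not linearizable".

linearizable

a witness: op1, op2, op3, op5, op4, op6, op7
after step 1 (op1 take() → empty): queue <>
after step 2 (op2 take() → empty): queue <>
after step 3 (op3 take() → empty): queue <>
after step 4 (op5 take() → empty): queue <>
after step 5 (op4 put(9)): queue <9>
after step 6 (op6 take() → 9): queue <>
after step 7 (op7 put(88)): queue <88>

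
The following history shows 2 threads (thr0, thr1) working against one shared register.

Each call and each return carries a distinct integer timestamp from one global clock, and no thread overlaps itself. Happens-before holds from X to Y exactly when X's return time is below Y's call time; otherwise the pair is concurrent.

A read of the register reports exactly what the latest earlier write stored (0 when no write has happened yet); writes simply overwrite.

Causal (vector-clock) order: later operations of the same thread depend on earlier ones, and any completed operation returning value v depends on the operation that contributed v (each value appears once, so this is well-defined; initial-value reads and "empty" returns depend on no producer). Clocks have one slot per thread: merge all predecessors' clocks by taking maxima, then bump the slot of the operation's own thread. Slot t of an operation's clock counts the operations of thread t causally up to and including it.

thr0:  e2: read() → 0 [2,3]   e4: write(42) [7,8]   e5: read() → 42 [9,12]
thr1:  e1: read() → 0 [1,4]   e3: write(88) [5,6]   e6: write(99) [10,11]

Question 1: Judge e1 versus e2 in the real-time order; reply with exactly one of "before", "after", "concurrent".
e1 spans [1,4], e2 spans [2,3]
the intervals overlap in both directions

concurrent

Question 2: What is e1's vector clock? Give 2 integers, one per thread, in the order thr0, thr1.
e1 (invocation 1): nothing precedes it; thr1's component alone gives (0, 1)
e2 (invocation 2): nothing precedes it; thr0's component alone gives (1, 0)
from VC(e1)=(0, 1), e3 (invoked 5) maxes components and bumps thr1 → (0, 2)
from VC(e2)=(1, 0), e4 (invoked 7) maxes components and bumps thr0 → (2, 0)
from VC(e3)=(0, 2), e6 (invoked 10) maxes components and bumps thr1 → (0, 3)
from VC(e4)=(2, 0), e5 (invoked 9) maxes components and bumps thr0 → (3, 0)
target: VC(e1) = (0, 1)

(0, 1)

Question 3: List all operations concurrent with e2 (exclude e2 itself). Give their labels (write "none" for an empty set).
concurrent with e2 ([2,3]): every op whose interval crosses 2..3
e1 [1,4]: concurrent
e3 [5,6]: after
e4 [7,8]: after
e5 [9,12]: after
e6 [10,11]: after

e1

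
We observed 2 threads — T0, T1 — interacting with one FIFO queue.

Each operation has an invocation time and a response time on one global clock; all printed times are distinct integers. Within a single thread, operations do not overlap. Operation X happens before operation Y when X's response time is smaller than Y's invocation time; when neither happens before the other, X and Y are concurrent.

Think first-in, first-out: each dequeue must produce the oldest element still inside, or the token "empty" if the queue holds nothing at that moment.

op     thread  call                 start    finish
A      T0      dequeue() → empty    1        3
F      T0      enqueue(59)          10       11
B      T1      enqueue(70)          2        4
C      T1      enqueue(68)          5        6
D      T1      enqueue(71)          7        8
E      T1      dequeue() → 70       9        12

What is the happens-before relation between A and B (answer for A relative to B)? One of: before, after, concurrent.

A spans [1,3], B spans [2,4]
the intervals overlap in both directions

concurrent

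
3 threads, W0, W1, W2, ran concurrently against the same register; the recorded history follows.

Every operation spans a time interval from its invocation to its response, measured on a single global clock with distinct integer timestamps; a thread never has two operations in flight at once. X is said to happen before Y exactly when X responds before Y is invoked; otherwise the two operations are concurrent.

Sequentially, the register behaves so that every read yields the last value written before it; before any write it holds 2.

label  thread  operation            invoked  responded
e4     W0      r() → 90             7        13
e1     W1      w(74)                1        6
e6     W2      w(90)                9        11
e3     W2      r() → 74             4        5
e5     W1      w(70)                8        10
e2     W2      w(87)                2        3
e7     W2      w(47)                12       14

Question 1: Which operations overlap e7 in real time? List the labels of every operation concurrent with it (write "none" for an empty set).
e7 spans [12,14]: anything still running between times 12 and 14 counts as concurrent
e1 [1,6]: before
e2 [2,3]: before
e3 [4,5]: before
e4 [7,13]: concurrent
e5 [8,10]: before
e6 [9,11]: before

e4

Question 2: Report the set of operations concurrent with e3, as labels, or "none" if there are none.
e3 runs from 4 to 5; window-overlapping ops are concurrent
e1 [1,6]: concurrent
e2 [2,3]: before
e4 [7,13]: after
e5 [8,10]: after
e6 [9,11]: after
e7 [12,14]: after

e1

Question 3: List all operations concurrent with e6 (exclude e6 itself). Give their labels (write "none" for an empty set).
overlap test against e6 [9,11]: concurrent iff the interval meets 9..11
e1 [1,6]: before
e2 [2,3]: before
e3 [4,5]: before
e4 [7,13]: concurrent
e5 [8,10]: concurrent
e7 [12,14]: after

e4, e5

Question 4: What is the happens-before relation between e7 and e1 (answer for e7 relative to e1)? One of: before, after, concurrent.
e7 spans [12,14], e1 spans [1,6]
resp(e1)=6 < inv(e7)=12

after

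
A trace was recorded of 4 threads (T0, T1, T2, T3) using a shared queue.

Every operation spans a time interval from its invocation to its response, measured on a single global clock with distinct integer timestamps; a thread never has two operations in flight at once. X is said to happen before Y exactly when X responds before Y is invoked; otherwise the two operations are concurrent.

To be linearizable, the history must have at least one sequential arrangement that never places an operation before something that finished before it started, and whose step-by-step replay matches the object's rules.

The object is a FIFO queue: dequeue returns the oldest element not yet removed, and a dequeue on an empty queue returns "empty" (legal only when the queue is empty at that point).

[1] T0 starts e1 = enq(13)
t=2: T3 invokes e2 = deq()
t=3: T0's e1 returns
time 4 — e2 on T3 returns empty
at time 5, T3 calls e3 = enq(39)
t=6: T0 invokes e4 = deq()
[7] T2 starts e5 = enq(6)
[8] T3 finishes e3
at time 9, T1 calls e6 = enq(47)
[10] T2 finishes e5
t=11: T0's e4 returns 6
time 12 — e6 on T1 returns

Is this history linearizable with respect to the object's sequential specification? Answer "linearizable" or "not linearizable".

not linearizable

events 1..10 are fine; event 11 — the response of e4 at time 11 — makes the prefix non-linearizable
5 completed operations, 12 real-time-consistent orders — every queue replay fails
no completion choice of the 1 pending operation (e6) rescues it — every subset was tried
take e1, e2, e3, e4, e5 (pending dropped): step 2 already fails, because e2 deq() → empty cannot occur there
take e1, e2, e3, e5, e4 (pending dropped): step 2 already fails, because e2 deq() → empty cannot occur there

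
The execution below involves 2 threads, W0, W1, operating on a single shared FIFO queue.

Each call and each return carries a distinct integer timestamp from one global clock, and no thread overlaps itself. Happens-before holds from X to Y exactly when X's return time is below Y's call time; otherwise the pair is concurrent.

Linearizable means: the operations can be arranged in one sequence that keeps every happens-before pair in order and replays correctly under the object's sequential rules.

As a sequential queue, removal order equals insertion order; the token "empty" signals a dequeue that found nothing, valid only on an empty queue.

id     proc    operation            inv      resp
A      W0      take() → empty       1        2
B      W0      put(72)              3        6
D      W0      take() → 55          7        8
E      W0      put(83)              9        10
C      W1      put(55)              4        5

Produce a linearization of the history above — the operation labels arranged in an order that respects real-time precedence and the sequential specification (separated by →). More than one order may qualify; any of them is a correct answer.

A → C → B → D → E

after step 1 (A take() → empty): queue <>
after step 2 (C put(55)): queue <55>
after step 3 (B put(72)): queue <55,72>
after step 4 (D take() → 55): queue <72>
after step 5 (E put(83)): queue <72,83>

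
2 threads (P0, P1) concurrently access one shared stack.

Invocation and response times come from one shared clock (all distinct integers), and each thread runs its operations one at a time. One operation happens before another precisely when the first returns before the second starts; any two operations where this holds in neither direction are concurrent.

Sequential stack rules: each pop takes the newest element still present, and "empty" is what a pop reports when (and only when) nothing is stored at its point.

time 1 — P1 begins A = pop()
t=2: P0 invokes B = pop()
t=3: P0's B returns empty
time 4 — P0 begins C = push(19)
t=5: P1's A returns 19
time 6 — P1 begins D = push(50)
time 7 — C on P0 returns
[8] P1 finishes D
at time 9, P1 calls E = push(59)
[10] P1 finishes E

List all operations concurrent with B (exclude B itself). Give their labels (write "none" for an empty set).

A

overlap test against B [2,3]: concurrent iff the interval meets 2..3
A [1,5]: concurrent
C [4,7]: after
D [6,8]: after
E [9,10]: after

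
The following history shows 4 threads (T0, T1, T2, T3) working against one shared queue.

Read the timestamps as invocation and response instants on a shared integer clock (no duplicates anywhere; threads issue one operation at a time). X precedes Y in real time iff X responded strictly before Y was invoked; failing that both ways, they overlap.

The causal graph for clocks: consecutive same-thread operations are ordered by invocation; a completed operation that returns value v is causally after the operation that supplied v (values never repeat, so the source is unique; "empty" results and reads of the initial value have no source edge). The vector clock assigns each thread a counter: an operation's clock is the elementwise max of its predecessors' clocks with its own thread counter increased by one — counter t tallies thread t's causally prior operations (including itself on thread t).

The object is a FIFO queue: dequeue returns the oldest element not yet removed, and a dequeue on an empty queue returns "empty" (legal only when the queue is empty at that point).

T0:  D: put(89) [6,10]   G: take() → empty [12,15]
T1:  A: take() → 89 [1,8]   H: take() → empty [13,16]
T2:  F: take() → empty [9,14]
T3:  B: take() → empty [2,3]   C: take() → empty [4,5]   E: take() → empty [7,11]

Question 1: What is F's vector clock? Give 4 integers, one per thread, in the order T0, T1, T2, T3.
(0, 0, 1, 0)

root op B, invoked 2: fresh clock plus T3's own tick → (0, 0, 0, 1)
root op F, invoked 9: fresh clock plus T2's own tick → (0, 0, 1, 0)
root op D, invoked 6: fresh clock plus T0's own tick → (1, 0, 0, 0)
VC(C, invoked at 4): max of VC(B)=(0, 0, 0, 1), then +1 on thread T3 → (0, 0, 0, 2)
VC(A, invoked at 1): max of VC(D)=(1, 0, 0, 0), then +1 on thread T1 → (1, 1, 0, 0)
VC(G, invoked at 12): max of VC(D)=(1, 0, 0, 0), then +1 on thread T0 → (2, 0, 0, 0)
VC(E, invoked at 7): max of VC(C)=(0, 0, 0, 2), then +1 on thread T3 → (0, 0, 0, 3)
VC(H, invoked at 13): max of VC(A)=(1, 1, 0, 0), then +1 on thread T1 → (1, 2, 0, 0)
target: VC(F) = (0, 0, 1, 0)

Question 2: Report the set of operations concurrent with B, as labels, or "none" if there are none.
A

overlap test against B [2,3]: concurrent iff the interval meets 2..3
A [1,8]: concurrent
C [4,5]: after
D [6,10]: after
E [7,11]: after
F [9,14]: after
G [12,15]: after
H [13,16]: after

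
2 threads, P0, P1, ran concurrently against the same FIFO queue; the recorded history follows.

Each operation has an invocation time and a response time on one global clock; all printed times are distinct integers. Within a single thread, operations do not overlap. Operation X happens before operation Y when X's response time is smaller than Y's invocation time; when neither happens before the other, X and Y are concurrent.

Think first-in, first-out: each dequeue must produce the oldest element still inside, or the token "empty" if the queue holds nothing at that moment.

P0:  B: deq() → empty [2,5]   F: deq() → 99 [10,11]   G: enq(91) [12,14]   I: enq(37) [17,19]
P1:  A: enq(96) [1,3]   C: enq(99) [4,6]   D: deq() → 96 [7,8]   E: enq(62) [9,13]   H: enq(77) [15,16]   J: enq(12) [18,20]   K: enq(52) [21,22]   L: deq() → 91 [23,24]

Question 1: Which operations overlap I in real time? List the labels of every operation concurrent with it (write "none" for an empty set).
J

overlap test against I [17,19]: concurrent iff the interval meets 17..19
A [1,3]: before
B [2,5]: before
C [4,6]: before
D [7,8]: before
E [9,13]: before
F [10,11]: before
G [12,14]: before
H [15,16]: before
J [18,20]: concurrent
K [21,22]: after
L [23,24]: after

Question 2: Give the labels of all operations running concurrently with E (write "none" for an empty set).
F, G

E spans [9,13]: anything still running between times 9 and 13 counts as concurrent
A [1,3]: before
B [2,5]: before
C [4,6]: before
D [7,8]: before
F [10,11]: concurrent
G [12,14]: concurrent
H [15,16]: after
I [17,19]: after
J [18,20]: after
K [21,22]: after
L [23,24]: after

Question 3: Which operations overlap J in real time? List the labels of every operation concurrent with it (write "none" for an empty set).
I

concurrent with J ([18,20]): every op whose interval crosses 18..20
A [1,3]: before
B [2,5]: before
C [4,6]: before
D [7,8]: before
E [9,13]: before
F [10,11]: before
G [12,14]: before
H [15,16]: before
I [17,19]: concurrent
K [21,22]: after
L [23,24]: after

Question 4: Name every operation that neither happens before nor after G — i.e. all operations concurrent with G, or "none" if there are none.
E

G runs from 12 to 14; window-overlapping ops are concurrent
A [1,3]: before
B [2,5]: before
C [4,6]: before
D [7,8]: before
E [9,13]: concurrent
F [10,11]: before
H [15,16]: after
I [17,19]: after
J [18,20]: after
K [21,22]: after
L [23,24]: after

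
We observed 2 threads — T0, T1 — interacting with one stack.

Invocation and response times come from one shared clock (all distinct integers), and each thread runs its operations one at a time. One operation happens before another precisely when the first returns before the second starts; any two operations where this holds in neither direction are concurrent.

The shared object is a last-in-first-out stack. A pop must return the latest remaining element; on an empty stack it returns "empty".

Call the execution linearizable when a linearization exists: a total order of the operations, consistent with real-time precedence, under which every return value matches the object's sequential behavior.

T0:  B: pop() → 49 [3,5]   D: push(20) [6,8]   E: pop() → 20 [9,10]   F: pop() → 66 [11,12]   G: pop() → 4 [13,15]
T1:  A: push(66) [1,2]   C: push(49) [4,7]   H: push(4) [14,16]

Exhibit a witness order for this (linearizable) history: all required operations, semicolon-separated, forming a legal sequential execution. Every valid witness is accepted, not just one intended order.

A; C; B; D; E; F; H; G

1. A push(66), leaving stack <66>
2. C push(49), leaving stack <66,49>
3. B pop() → 49, leaving stack <66>
4. D push(20), leaving stack <66,20>
5. E pop() → 20, leaving stack <66>
6. F pop() → 66, leaving stack <>
7. H push(4), leaving stack <4>
8. G pop() → 4, leaving stack <>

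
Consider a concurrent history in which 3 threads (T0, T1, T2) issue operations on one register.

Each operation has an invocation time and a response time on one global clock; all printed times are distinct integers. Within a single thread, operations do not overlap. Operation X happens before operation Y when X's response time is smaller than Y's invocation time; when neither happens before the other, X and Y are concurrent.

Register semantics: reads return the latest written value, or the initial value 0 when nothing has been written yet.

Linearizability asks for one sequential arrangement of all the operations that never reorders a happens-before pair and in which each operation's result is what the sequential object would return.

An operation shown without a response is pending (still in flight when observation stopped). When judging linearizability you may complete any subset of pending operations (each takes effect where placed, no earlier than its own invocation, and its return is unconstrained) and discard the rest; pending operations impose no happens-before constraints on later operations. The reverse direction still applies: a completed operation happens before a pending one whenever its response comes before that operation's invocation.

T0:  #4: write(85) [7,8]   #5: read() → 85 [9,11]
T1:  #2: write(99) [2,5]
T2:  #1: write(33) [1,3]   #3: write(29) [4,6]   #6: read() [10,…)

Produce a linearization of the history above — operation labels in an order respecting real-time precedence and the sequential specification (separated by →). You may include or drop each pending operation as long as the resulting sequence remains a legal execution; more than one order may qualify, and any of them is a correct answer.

1. #1 write(33), leaving value 33
2. #2 write(99), leaving value 99
3. #3 write(29), leaving value 29
4. #4 write(85), leaving value 85
5. #5 read() → 85, leaving value 85

#1 → #2 → #3 → #4 → #5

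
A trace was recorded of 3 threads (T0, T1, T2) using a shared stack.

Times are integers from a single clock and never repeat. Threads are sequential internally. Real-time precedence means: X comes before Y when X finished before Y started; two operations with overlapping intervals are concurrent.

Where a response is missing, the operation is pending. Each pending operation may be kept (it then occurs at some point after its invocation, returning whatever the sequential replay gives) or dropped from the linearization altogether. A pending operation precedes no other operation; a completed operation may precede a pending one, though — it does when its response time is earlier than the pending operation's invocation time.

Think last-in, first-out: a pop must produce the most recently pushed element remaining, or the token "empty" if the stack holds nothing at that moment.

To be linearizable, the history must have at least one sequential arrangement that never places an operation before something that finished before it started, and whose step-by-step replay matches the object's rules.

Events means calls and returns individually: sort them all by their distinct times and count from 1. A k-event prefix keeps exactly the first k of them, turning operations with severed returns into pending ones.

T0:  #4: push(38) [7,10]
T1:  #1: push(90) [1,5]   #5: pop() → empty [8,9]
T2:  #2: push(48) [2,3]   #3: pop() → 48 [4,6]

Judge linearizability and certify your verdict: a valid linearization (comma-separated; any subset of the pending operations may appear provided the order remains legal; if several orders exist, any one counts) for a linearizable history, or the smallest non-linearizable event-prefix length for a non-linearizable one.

prefix check: 1..8 passes, 1..9 fails once #5's time-9 response joins
checked exhaustively: 3 real-time-consistent orders of 4 completed operations, zero legal stack replays
including or dropping the 1 pending operation (#4) in any combination fails
for example #1, #2, #3, #5 (pending dropped) fails at step 4: #5 pop() → empty is not legal there
for example #2, #1, #3, #5 (pending dropped) fails at step 3: #3 pop() → 48 is not legal there

not linearizable — minimal violating prefix: 9 events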